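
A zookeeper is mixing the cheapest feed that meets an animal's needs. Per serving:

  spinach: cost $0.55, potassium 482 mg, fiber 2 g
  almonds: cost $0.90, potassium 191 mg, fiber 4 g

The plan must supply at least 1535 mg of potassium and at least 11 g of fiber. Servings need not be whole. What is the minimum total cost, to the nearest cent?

$2.74

spinach only: max(1535/482, 11/2) = 5.5 servings → $3.02.
almonds only: max(1535/191, 11/4) = 8.037 servings → $7.23.
spinach + almonds with both tight: 2.613 servings and 1.444 servings → $2.74.
So the least-cost plan costs $2.74.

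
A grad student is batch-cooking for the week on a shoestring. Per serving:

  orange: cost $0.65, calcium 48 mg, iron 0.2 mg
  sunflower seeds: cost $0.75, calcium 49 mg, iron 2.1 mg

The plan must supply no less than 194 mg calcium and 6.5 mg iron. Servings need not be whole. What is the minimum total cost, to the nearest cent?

$2.89

orange only: max(194/48, 6.5/0.2) = 32.5 servings → $21.12.
sunflower seeds only: max(194/49, 6.5/2.1) = 3.959 servings → $2.97.
orange + sunflower seeds with both tight: 0.9769 servings and 3.002 servings → $2.89.
So the least-cost plan costs $2.89.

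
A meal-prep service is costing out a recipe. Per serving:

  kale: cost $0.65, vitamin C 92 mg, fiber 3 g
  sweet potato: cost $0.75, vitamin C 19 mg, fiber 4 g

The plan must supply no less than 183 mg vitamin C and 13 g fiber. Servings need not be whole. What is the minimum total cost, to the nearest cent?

$2.57

The cheapest plan sits at a corner of the feasible region — with two constraints it uses at most two foods.
kale only: max(183/92, 13/3) = 4.333 servings → $2.82.
sweet potato only: max(183/19, 13/4) = 9.632 servings → $7.22.
kale + sweet potato with both tight: 1.559 servings and 2.08 servings → $2.57.
Cheapest feasible corner: $2.57.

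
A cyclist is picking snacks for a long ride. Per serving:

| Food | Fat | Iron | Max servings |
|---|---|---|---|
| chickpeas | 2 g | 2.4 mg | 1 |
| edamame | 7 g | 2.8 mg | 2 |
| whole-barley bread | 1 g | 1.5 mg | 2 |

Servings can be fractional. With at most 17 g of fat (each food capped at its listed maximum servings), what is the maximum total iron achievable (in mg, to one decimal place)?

Iron per g fat: whole-barley bread 1.5, chickpeas 1.2, edamame 0.4.
Take 2 servings of whole-barley bread: uses 2 g fat, +3.0 mg iron (running total 3.0 mg).
Take 1 serving of chickpeas: uses 2 g fat, +2.4 mg iron (running total 5.4 mg).
Take 1.857 servings of edamame: uses 13 g fat, +5.2 mg iron (running total 10.6 mg).
Greedy by best ratio exhausts the fat allowance optimally: 10.6 mg.

10.6 mg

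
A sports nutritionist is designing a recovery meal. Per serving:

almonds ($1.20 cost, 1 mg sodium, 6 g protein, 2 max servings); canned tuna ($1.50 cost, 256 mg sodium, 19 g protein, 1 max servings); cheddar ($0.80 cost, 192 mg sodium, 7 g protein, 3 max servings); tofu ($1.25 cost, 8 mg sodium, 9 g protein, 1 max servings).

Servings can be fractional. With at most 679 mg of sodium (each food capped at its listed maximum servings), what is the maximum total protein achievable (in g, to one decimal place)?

55.1 g

Protein per mg sodium: almonds 6, tofu 1.125, canned tuna 0.07422, cheddar 0.03646.
Take 2 servings of almonds: uses 2 mg sodium, +12.0 g protein (running total 12.0 g).
Take 1 serving of tofu: uses 8 mg sodium, +9.0 g protein (running total 21.0 g).
Take 1 serving of canned tuna: uses 256 mg sodium, +19.0 g protein (running total 40.0 g).
Take 2.151 servings of cheddar: uses 413 mg sodium, +15.1 g protein (running total 55.1 g).
Filling greedily by protein-per-mg sodium is optimal for one linear limit, giving 55.1 g.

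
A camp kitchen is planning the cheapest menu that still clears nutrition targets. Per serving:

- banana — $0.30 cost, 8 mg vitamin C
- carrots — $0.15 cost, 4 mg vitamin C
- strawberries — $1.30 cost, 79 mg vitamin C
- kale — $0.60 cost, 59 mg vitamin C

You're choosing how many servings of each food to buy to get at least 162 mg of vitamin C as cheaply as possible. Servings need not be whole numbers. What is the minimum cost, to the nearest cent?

$1.65

Cost per mg of vitamin C: kale $0.0102, strawberries $0.0165, banana $0.0375, carrots $0.0375.
With no serving limits, use only kale: 162 mg / 59 mg = 2.746 servings × $0.60 = $1.65.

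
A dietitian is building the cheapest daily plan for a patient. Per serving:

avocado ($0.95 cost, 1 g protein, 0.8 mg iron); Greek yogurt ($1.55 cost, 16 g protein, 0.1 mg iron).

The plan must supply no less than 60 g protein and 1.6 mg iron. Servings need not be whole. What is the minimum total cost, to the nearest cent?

$7.13

An LP optimum is at a vertex; with two nutrient constraints at most two foods are used. Check each candidate.
avocado only: max(60/1, 1.6/0.8) = 60 servings → $57.00.
Greek yogurt only: max(60/16, 1.6/0.1) = 16 servings → $24.80.
avocado + Greek yogurt with both tight: 1.543 servings and 3.654 servings → $7.13.
The minimum over all feasible corners is $7.13.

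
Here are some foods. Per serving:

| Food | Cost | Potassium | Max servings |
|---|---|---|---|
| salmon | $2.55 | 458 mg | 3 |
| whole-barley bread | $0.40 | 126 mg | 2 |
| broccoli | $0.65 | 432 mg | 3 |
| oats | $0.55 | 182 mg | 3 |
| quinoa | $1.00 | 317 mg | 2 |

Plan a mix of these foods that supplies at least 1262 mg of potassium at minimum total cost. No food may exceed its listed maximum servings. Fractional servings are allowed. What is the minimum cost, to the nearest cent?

Cost per mg of potassium: broccoli $0.0015, oats $0.0030, quinoa $0.0032, whole-barley bread $0.0032, salmon $0.0056.
Take 2.921 servings of broccoli: +1262.0 mg potassium for $1.90 (total $1.90, still need 0.0 mg).
Filling from the cheapest source first is optimal under one linear minimum: $1.90.

$1.90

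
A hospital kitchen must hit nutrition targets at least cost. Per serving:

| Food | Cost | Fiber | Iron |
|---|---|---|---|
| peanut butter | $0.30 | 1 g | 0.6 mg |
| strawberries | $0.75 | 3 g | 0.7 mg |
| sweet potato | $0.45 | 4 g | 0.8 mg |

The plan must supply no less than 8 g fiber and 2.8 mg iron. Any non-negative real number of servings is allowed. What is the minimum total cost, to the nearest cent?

$1.46

peanut butter only: max(8/1, 2.8/0.6) = 8 servings → $2.40.
strawberries only: max(8/3, 2.8/0.7) = 4 servings → $3.00.
sweet potato only: max(8/4, 2.8/0.8) = 3.5 servings → $1.57.
peanut butter + strawberries with both tight: 2.545 servings and 1.818 servings → $2.13.
peanut butter + sweet potato with both tight: 3 servings and 1.25 servings → $1.46.
strawberries + sweet potato: the both-tight solution has a negative serving — not a feasible corner.
Cheapest feasible corner: $1.46.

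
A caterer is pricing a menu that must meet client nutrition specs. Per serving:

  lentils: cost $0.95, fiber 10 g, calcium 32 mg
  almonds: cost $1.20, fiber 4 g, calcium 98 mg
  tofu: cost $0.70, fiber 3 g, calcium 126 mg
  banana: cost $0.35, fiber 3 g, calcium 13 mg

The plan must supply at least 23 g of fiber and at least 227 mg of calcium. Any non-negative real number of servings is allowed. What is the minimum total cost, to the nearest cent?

$2.73

At the optimum either one food covers both requirements or two foods hit both targets exactly; no other combination can be cheaper.
lentils only: max(23/10, 227/32) = 7.094 servings → $6.74.
almonds only: max(23/4, 227/98) = 5.75 servings → $6.90.
tofu only: max(23/3, 227/126) = 7.667 servings → $5.37.
banana only: max(23/3, 227/13) = 17.46 servings → $6.11.
lentils + almonds with both tight: 1.58 servings and 1.8 servings → $3.66.
lentils + tofu with both tight: 1.905 servings and 1.318 servings → $2.73.
lentils + banana: intersection lies outside the first quadrant.
almonds + tofu: intersection lies outside the first quadrant.
almonds + banana with both tight: 1.579 servings and 5.562 servings → $3.84.
tofu + banana with both tight: 1.127 servings and 6.54 servings → $3.08.
The minimum over all feasible corners is $2.73.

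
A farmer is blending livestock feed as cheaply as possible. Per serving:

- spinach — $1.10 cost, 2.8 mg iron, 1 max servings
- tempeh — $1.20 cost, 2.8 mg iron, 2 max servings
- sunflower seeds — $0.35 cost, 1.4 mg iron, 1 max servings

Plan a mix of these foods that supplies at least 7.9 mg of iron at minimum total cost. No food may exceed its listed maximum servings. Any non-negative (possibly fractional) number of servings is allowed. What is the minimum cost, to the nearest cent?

Cost per mg of iron: sunflower seeds $0.2500, spinach $0.3929, tempeh $0.4286.
Take 1 serving of sunflower seeds: +1.4 mg iron for $0.35 (total $0.35, still need 6.5 mg).
Take 1 serving of spinach: +2.8 mg iron for $1.10 (total $1.45, still need 3.7 mg).
Take 1.321 servings of tempeh: +3.7 mg iron for $1.59 (total $3.04, still need 0.0 mg).
Filling from the cheapest source first is optimal under one linear minimum: $3.04.

$3.04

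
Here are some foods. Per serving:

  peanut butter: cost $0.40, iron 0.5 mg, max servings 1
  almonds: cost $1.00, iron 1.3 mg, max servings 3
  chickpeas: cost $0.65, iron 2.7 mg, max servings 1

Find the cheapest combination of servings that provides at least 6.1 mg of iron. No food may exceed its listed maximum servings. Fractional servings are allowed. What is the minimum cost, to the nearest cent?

$3.27

Cost per mg of iron: chickpeas $0.2407, almonds $0.7692, peanut butter $0.8000.
Take 1 serving of chickpeas: +2.7 mg iron for $0.65 (total $0.65, still need 3.4 mg).
Take 2.615 servings of almonds: +3.4 mg iron for $2.62 (total $3.27, still need 0.0 mg).
Filling from the cheapest source first is optimal under one linear minimum: $3.27.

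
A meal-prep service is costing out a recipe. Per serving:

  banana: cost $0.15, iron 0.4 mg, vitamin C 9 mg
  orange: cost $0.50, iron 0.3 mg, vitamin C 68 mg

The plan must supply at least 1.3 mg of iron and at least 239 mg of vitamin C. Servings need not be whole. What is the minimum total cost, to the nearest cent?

$1.81

A basic optimal solution has at most two foods positive. Try each food alone and each pair with both targets met exactly.
banana only: max(1.3/0.4, 239/9) = 26.56 servings → $3.98.
orange only: max(1.3/0.3, 239/68) = 4.333 servings → $2.17.
banana + orange with both tight: 0.6816 servings and 3.424 servings → $1.81.
The minimum over all feasible corners is $1.81.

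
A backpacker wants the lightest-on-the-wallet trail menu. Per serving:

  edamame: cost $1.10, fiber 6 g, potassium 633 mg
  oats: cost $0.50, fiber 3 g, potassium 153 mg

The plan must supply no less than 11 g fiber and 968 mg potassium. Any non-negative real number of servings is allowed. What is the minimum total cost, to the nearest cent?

$1.96

The cheapest plan sits at a corner of the feasible region — with two constraints it uses at most two foods.
edamame only: max(11/6, 968/633) = 1.833 servings → $2.02.
oats only: max(11/3, 968/153) = 6.327 servings → $3.16.
edamame + oats with both tight: 1.245 servings and 1.177 servings → $1.96.
The minimum over all feasible corners is $1.96.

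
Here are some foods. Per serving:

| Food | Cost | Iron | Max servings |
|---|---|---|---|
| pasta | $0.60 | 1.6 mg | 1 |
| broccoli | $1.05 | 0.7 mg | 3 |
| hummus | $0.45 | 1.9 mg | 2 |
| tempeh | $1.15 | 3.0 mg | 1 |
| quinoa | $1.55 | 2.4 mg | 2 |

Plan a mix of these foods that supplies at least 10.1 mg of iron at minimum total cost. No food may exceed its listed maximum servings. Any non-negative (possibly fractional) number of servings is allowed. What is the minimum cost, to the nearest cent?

$3.75

Cost per mg of iron: hummus $0.2368, pasta $0.3750, tempeh $0.3833, quinoa $0.6458, broccoli $1.5000.
Take 2 servings of hummus: +3.8 mg iron for $0.90 (total $0.90, still need 6.3 mg).
Take 1 serving of pasta: +1.6 mg iron for $0.60 (total $1.50, still need 4.7 mg).
Take 1 serving of tempeh: +3.0 mg iron for $1.15 (total $2.65, still need 1.7 mg).
Take 0.7083 servings of quinoa: +1.7 mg iron for $1.10 (total $3.75, still need 0.0 mg).
Filling from the cheapest source first is optimal under one linear minimum: $3.75.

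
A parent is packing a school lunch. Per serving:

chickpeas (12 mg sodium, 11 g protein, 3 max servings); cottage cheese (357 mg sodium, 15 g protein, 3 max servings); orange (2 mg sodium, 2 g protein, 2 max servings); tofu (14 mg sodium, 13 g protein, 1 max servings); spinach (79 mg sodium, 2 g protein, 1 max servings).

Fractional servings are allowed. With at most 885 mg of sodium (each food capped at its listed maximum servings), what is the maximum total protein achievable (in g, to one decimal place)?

Protein per mg sodium: orange 1, tofu 0.9286, chickpeas 0.9167, cottage cheese 0.04202, spinach 0.02532.
Take 2 servings of orange: uses 4 mg sodium, +4.0 g protein (running total 4.0 g).
Take 1 serving of tofu: uses 14 mg sodium, +13.0 g protein (running total 17.0 g).
Take 3 servings of chickpeas: uses 36 mg sodium, +33.0 g protein (running total 50.0 g).
Take 2.328 servings of cottage cheese: uses 831 mg sodium, +34.9 g protein (running total 84.9 g).
Filling greedily by protein-per-mg sodium is optimal for one linear limit, giving 84.9 g.

84.9 g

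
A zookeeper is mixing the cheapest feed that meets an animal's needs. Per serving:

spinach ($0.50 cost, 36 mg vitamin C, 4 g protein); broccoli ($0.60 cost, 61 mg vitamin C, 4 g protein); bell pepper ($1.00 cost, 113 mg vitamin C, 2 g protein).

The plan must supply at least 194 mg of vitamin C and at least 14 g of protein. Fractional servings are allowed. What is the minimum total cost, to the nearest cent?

The cheapest plan sits at a corner of the feasible region — with two constraints it uses at most two foods.
spinach only: max(194/36, 14/4) = 5.389 servings → $2.69.
broccoli only: max(194/61, 14/4) = 3.5 servings → $2.10.
bell pepper only: max(194/113, 14/2) = 7 servings → $7.00.
spinach + broccoli with both tight: 0.78 servings and 2.72 servings → $2.02.
spinach + bell pepper with both tight: 3.142 servings and 0.7158 servings → $2.29.
broccoli + bell pepper: the both-tight solution has a negative serving — not a feasible corner.
Cheapest feasible corner: $2.02.

$2.02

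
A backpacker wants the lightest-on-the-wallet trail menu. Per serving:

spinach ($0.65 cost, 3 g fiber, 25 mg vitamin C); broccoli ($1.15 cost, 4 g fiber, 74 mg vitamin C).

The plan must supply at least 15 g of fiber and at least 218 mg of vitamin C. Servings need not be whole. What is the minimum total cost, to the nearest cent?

Compare the cost at each extreme point of the feasible region.
spinach only: max(15/3, 218/25) = 8.72 servings → $5.67.
broccoli only: max(15/4, 218/74) = 3.75 servings → $4.31.
spinach + broccoli with both tight: 1.951 servings and 2.287 servings → $3.90.
Cheapest feasible corner: $3.90.

$3.90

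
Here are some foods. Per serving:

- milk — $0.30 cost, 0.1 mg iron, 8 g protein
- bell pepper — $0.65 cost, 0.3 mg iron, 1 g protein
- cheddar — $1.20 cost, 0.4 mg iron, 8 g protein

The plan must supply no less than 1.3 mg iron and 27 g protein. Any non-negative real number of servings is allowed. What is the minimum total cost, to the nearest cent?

$3.06

Check every corner: each single food scaled to meet both minima, and each pair solved so both constraints bind.
milk only: max(1.3/0.1, 27/8) = 13 servings → $3.90.
bell pepper only: max(1.3/0.3, 27/1) = 27 servings → $17.55.
cheddar only: max(1.3/0.4, 27/8) = 3.375 servings → $4.05.
milk + bell pepper with both tight: 2.957 servings and 3.348 servings → $3.06.
milk + cheddar with both tight: 0.1667 servings and 3.208 servings → $3.90.
bell pepper + cheddar: the both-tight solution has a negative serving — not a feasible corner.
The minimum over all feasible corners is $3.06.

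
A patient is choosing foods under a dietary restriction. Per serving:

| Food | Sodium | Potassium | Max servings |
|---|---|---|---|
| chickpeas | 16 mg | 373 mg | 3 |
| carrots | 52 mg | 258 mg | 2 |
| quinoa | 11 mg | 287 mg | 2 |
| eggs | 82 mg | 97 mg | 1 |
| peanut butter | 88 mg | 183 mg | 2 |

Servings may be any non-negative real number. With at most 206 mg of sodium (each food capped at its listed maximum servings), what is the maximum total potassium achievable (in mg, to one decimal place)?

2275.5 mg

Potassium per mg sodium: quinoa 26.09, chickpeas 23.31, carrots 4.962, peanut butter 2.08, eggs 1.183.
Take 2 servings of quinoa: uses 22 mg sodium, +574.0 mg potassium (running total 574.0 mg).
Take 3 servings of chickpeas: uses 48 mg sodium, +1119.0 mg potassium (running total 1693.0 mg).
Take 2 servings of carrots: uses 104 mg sodium, +516.0 mg potassium (running total 2209.0 mg).
Take 0.3636 servings of peanut butter: uses 32 mg sodium, +66.5 mg potassium (running total 2275.5 mg).
Greedy by best ratio exhausts the sodium allowance optimally: 2275.5 mg.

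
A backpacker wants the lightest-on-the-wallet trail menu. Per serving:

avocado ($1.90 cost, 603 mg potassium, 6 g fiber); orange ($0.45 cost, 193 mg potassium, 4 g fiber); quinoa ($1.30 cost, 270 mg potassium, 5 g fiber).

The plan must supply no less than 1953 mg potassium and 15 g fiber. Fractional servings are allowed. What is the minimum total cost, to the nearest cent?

$4.55

Minimising a linear cost over {potassium ≥ 1953, fiber ≥ 15, servings ≥ 0} — the optimum is at a vertex, using one or two foods.
avocado only: max(1953/603, 15/6) = 3.239 servings → $6.15.
orange only: max(1953/193, 15/4) = 10.12 servings → $4.55.
quinoa only: max(1953/270, 15/5) = 7.233 servings → $9.40.
avocado + orange with both targets exact would need a negative amount; discard.
avocado + quinoa: the both-tight solution has a negative serving — not a feasible corner.
orange + quinoa: the both-tight solution has a negative serving — not a feasible corner.
The minimum over all feasible corners is $4.55.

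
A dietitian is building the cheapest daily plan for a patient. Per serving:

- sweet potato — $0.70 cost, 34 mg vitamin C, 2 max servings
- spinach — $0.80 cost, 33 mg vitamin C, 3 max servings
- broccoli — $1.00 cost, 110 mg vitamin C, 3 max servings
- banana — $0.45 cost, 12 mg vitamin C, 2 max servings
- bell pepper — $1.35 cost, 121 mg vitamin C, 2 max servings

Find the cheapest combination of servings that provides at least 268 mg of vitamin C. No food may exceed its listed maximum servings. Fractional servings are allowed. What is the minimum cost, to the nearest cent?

$2.44

Cost per mg of vitamin C: broccoli $0.0091, bell pepper $0.0112, sweet potato $0.0206, spinach $0.0242, banana $0.0375.
Take 2.436 servings of broccoli: +268.0 mg vitamin C for $2.44 (total $2.44, still need 0.0 mg).
Greedy by cheapest-per-mg is optimal for a single linear constraint, so the minimum cost is $2.44.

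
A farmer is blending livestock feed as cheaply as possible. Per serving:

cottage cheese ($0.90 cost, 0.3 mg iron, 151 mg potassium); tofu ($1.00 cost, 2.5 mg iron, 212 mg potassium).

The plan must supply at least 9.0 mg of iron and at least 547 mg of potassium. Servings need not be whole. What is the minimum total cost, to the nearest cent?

cottage cheese only: max(9.0/0.3, 547/151) = 30 servings → $27.00.
tofu only: max(9.0/2.5, 547/212) = 3.6 servings → $3.60.
cottage cheese + tofu with both targets exact would need a negative amount; discard.
So the least-cost plan costs $3.60.

$3.60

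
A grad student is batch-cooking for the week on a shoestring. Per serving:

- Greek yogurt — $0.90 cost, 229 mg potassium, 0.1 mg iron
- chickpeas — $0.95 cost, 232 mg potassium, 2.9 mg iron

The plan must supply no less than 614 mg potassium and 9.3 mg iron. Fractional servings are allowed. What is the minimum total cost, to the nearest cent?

$3.05

With two linear requirements the optimum uses one or two foods; enumerate the corners.
Greek yogurt only: max(614/229, 9.3/0.1) = 93 servings → $83.70.
chickpeas only: max(614/232, 9.3/2.9) = 3.207 servings → $3.05.
Greek yogurt + chickpeas with both targets exact would need a negative amount; discard.
The minimum over all feasible corners is $3.05.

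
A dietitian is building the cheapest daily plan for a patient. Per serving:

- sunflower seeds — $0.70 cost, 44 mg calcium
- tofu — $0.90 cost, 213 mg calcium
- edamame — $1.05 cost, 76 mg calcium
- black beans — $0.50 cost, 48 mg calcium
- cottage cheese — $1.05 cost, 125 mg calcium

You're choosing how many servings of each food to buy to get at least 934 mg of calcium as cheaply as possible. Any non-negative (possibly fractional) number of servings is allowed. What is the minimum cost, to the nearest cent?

Cost per mg of calcium: tofu $0.0042, cottage cheese $0.0084, black beans $0.0104, edamame $0.0138, sunflower seeds $0.0159.
With no serving limits, use only tofu: 934 mg / 213 mg = 4.385 servings × $0.90 = $3.95.

$3.95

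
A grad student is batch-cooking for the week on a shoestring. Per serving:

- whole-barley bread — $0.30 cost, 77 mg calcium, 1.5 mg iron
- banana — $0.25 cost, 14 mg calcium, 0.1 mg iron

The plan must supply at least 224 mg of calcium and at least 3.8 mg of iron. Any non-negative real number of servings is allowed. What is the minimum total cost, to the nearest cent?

$0.87

Two binding constraints pin down two serving amounts, so the optimal mix uses at most two foods. The candidates are each food alone (scaled to the tighter of calcium/iron) and each pair with both constraints tight.
whole-barley bread only: max(224/77, 3.8/1.5) = 2.909 servings → $0.87.
banana only: max(224/14, 3.8/0.1) = 38 servings → $9.50.
whole-barley bread + banana with both tight: 2.316 servings and 3.263 servings → $1.51.
Cheapest feasible corner: $0.87.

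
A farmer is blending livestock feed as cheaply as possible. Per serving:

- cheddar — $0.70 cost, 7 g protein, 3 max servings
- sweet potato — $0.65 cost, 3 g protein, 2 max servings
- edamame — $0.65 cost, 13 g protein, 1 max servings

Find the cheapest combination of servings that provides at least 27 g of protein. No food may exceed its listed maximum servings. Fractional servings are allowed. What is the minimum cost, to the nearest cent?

Cost per g of protein: edamame $0.0500, cheddar $0.1000, sweet potato $0.2167.
Take 1 serving of edamame: +13.0 g protein for $0.65 (total $0.65, still need 14.0 g).
Take 2 servings of cheddar: +14.0 g protein for $1.40 (total $2.05, still need 0.0 g).
Filling from the cheapest source first is optimal under one linear minimum: $2.05.

$2.05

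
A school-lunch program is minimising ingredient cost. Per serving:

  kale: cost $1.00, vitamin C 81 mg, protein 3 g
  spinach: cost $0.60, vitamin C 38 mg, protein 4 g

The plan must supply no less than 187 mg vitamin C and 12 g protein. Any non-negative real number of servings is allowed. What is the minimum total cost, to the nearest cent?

Minimising a linear cost over {vitamin C ≥ 187, protein ≥ 12, servings ≥ 0} — the optimum is at a vertex, using one or two foods.
kale only: max(187/81, 12/3) = 4 servings → $4.00.
spinach only: max(187/38, 12/4) = 4.921 servings → $2.95.
kale + spinach with both tight: 1.39 servings and 1.957 servings → $2.56.
Cheapest feasible corner: $2.56.

$2.56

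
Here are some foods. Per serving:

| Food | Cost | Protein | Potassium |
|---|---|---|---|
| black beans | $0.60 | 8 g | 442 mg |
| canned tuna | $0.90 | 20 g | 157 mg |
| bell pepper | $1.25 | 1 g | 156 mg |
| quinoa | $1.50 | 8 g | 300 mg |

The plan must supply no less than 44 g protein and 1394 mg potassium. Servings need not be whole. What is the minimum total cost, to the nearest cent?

Two binding constraints pin down two serving amounts, so the optimal mix uses at most two foods. The candidates are each food alone (scaled to the tighter of protein/potassium) and each pair with both constraints tight.
black beans only: max(44/8, 1394/442) = 5.5 servings → $3.30.
canned tuna only: max(44/20, 1394/157) = 8.879 servings → $7.99.
bell pepper only: max(44/1, 1394/156) = 44 servings → $55.00.
quinoa only: max(44/8, 1394/300) = 5.5 servings → $8.25.
black beans + canned tuna with both tight: 2.765 servings and 1.094 servings → $2.64.
black beans + bell pepper: the both-tight solution has a negative serving — not a feasible corner.
black beans + quinoa with both targets exact would need a negative amount; discard.
canned tuna + bell pepper with both tight: 1.846 servings and 7.078 servings → $10.51.
canned tuna + quinoa with both tight: 0.4317 servings and 4.421 servings → $7.02.
bell pepper + quinoa: the both-tight solution has a negative serving — not a feasible corner.
The minimum over all feasible corners is $2.64.

$2.64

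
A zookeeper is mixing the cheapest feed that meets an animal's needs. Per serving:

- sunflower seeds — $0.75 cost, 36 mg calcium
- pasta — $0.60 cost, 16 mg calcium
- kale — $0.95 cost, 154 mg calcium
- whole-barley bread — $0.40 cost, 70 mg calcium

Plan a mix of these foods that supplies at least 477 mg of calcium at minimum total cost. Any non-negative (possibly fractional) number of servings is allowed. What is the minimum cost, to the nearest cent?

Cost per mg of calcium: whole-barley bread $0.0057, kale $0.0062, sunflower seeds $0.0208, pasta $0.0375.
With no serving limits, use only whole-barley bread: 477 mg / 70 mg = 6.814 servings × $0.40 = $2.73.

$2.73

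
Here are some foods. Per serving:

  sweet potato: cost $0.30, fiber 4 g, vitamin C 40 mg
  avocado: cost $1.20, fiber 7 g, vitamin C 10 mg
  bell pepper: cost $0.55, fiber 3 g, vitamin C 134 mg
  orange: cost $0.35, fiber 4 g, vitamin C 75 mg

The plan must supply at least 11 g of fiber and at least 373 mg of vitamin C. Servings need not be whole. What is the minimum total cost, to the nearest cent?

A basic optimal solution has at most two foods positive. Try each food alone and each pair with both targets met exactly.
sweet potato only: max(11/4, 373/40) = 9.325 servings → $2.80.
avocado only: max(11/7, 373/10) = 37.3 servings → $44.76.
bell pepper only: max(11/3, 373/134) = 3.667 servings → $2.02.
orange only: max(11/4, 373/75) = 4.973 servings → $1.74.
sweet potato + avocado: intersection lies outside the first quadrant.
sweet potato + bell pepper with both tight: 0.8534 servings and 2.529 servings → $1.65.
sweet potato + orange: the both-tight solution has a negative serving — not a feasible corner.
avocado + bell pepper with both tight: 0.391 servings and 2.754 servings → $1.98.
avocado + orange: intersection lies outside the first quadrant.
bell pepper + orange with both tight: 2.145 servings and 1.141 servings → $1.58.
Cheapest feasible corner: $1.58.

$1.58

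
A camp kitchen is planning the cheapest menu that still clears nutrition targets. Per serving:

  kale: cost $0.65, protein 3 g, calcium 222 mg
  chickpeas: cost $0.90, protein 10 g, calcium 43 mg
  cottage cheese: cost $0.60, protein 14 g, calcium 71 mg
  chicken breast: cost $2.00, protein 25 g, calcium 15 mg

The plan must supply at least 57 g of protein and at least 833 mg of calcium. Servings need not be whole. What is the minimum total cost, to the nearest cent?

An LP optimum is at a vertex; with two nutrient constraints at most two foods are used. Check each candidate.
kale only: max(57/3, 833/222) = 19 servings → $12.35.
chickpeas only: max(57/10, 833/43) = 19.37 servings → $17.43.
cottage cheese only: max(57/14, 833/71) = 11.73 servings → $7.04.
chicken breast only: max(57/25, 833/15) = 55.53 servings → $111.07.
kale + chickpeas with both tight: 2.812 servings and 4.857 servings → $6.20.
kale + cottage cheese with both tight: 2.63 servings and 3.508 servings → $3.81.
kale + chicken breast with both tight: 3.628 servings and 1.845 servings → $6.05.
chickpeas + cottage cheese with both targets exact would need a negative amount; discard.
chickpeas + chicken breast: intersection lies outside the first quadrant.
cottage cheese + chicken breast: intersection lies outside the first quadrant.
Cheapest feasible corner: $3.81.

$3.81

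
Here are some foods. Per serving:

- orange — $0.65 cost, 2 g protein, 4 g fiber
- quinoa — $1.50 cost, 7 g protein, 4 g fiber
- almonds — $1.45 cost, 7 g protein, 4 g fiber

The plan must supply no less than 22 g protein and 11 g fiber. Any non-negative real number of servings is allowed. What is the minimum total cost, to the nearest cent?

This is a tiny linear program; its minimum lies at a vertex of the feasible set. List the vertices and price them.
orange only: max(22/2, 11/4) = 11 servings → $7.15.
quinoa only: max(22/7, 11/4) = 3.143 servings → $4.71.
almonds only: max(22/7, 11/4) = 3.143 servings → $4.56.
orange + quinoa: the both-tight solution has a negative serving — not a feasible corner.
orange + almonds: intersection lies outside the first quadrant.
quinoa + almonds (both tight): parallel constraints — no distinct corner.
The minimum over all feasible corners is $4.56.

$4.56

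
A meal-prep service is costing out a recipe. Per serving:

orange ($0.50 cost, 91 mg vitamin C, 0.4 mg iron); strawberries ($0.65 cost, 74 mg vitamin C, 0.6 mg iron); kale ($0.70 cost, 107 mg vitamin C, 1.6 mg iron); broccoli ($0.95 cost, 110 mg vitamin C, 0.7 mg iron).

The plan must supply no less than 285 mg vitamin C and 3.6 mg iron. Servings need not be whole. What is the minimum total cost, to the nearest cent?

$1.80

Minimising a linear cost over {vitamin C ≥ 285, iron ≥ 3.6, servings ≥ 0} — the optimum is at a vertex, using one or two foods.
orange only: max(285/91, 3.6/0.4) = 9 servings → $4.50.
strawberries only: max(285/74, 3.6/0.6) = 6 servings → $3.90.
kale only: max(285/107, 3.6/1.6) = 2.664 servings → $1.86.
broccoli only: max(285/110, 3.6/0.7) = 5.143 servings → $4.89.
orange + strawberries with both targets exact would need a negative amount; discard.
orange + kale with both tight: 0.6887 servings and 2.078 servings → $1.80.
orange + broccoli with both targets exact would need a negative amount; discard.
strawberries + kale with both tight: 1.306 servings and 1.76 servings → $2.08.
strawberries + broccoli: intersection lies outside the first quadrant.
kale + broccoli with both tight: 1.944 servings and 0.7003 servings → $2.03.
The minimum over all feasible corners is $1.80.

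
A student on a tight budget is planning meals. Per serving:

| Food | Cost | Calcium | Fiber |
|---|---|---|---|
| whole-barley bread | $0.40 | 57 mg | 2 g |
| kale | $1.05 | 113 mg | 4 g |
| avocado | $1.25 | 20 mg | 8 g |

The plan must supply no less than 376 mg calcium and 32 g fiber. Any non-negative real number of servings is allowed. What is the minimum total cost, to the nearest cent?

Minimising a linear cost over {calcium ≥ 376, fiber ≥ 32, servings ≥ 0} — the optimum is at a vertex, using one or two foods.
whole-barley bread only: max(376/57, 32/2) = 16 servings → $6.40.
kale only: max(376/113, 32/4) = 8 servings → $8.40.
avocado only: max(376/20, 32/8) = 18.8 servings → $23.50.
whole-barley bread + kale with both targets exact would need a negative amount; discard.
whole-barley bread + avocado with both tight: 5.692 servings and 2.577 servings → $5.50.
kale + avocado with both tight: 2.874 servings and 2.563 servings → $6.22.
So the least-cost plan costs $5.50.

$5.50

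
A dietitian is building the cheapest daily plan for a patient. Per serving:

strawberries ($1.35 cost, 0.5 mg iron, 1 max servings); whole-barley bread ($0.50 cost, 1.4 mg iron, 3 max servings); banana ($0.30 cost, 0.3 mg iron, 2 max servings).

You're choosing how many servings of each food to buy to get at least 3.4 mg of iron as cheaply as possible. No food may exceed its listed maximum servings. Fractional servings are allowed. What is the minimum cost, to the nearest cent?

$1.21

Cost per mg of iron: whole-barley bread $0.3571, banana $1.0000, strawberries $2.7000.
Take 2.429 servings of whole-barley bread: +3.4 mg iron for $1.21 (total $1.21, still need 0.0 mg).
Greedy by cheapest-per-mg is optimal for a single linear constraint, so the minimum cost is $1.21.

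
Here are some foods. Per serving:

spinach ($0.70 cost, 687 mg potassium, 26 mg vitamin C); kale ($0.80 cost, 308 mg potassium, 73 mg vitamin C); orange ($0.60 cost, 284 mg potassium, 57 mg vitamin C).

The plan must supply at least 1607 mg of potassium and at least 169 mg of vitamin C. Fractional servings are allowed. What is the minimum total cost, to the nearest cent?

Compare the cost at each extreme point of the feasible region.
spinach only: max(1607/687, 169/26) = 6.5 servings → $4.55.
kale only: max(1607/308, 169/73) = 5.218 servings → $4.17.
orange only: max(1607/284, 169/57) = 5.658 servings → $3.40.
spinach + kale with both tight: 1.549 servings and 1.764 servings → $2.49.
spinach + orange with both tight: 1.372 servings and 2.339 servings → $2.36.
kale + orange with both targets exact would need a negative amount; discard.
So the least-cost plan costs $2.36.

$2.36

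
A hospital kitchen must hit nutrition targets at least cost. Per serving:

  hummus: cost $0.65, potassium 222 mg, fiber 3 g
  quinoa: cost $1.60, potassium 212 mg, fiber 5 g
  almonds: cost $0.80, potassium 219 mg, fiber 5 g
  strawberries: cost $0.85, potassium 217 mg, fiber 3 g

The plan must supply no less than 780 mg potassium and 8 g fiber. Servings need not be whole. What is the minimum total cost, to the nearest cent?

hummus only: max(780/222, 8/3) = 3.514 servings → $2.28.
quinoa only: max(780/212, 8/5) = 3.679 servings → $5.89.
almonds only: max(780/219, 8/5) = 3.562 servings → $2.85.
strawberries only: max(780/217, 8/3) = 3.594 servings → $3.06.
hummus + quinoa: the both-tight solution has a negative serving — not a feasible corner.
hummus + almonds: intersection lies outside the first quadrant.
hummus + strawberries: intersection lies outside the first quadrant.
quinoa + almonds: intersection lies outside the first quadrant.
quinoa + strawberries: intersection lies outside the first quadrant.
almonds + strawberries with both targets exact would need a negative amount; discard.
So the least-cost plan costs $2.28.

$2.28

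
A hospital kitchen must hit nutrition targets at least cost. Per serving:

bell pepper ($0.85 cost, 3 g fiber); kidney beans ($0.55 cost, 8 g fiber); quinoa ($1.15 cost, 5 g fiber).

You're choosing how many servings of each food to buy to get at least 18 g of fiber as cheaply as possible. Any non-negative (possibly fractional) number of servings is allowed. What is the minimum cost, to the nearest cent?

Cost per g of fiber: kidney beans $0.0688, quinoa $0.2300, bell pepper $0.2833.
With no serving limits, use only kidney beans: 18 g / 8 g = 2.25 servings × $0.55 = $1.24.

$1.24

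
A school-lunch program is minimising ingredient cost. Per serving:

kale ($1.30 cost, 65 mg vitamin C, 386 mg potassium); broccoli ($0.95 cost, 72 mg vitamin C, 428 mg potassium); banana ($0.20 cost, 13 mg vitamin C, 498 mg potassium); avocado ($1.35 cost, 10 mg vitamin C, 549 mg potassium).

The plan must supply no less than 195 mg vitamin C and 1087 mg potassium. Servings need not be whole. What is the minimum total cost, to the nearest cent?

$2.57

A basic optimal solution has at most two foods positive. Try each food alone and each pair with both targets met exactly.
kale only: max(195/65, 1087/386) = 3 servings → $3.90.
broccoli only: max(195/72, 1087/428) = 2.708 servings → $2.57.
banana only: max(195/13, 1087/498) = 15 servings → $3.00.
avocado only: max(195/10, 1087/549) = 19.5 servings → $26.32.
kale + broccoli: intersection lies outside the first quadrant.
kale + banana: the both-tight solution has a negative serving — not a feasible corner.
kale + avocado: intersection lies outside the first quadrant.
broccoli + banana: intersection lies outside the first quadrant.
broccoli + avocado: the both-tight solution has a negative serving — not a feasible corner.
banana + avocado: the both-tight solution has a negative serving — not a feasible corner.
The minimum over all feasible corners is $2.57.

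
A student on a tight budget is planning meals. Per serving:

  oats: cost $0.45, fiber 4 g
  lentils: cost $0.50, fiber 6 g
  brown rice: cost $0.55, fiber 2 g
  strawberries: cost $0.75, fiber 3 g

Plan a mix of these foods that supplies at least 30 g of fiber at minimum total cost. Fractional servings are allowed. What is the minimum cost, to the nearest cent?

$2.50

Cost per g of fiber: lentils $0.0833, oats $0.1125, strawberries $0.2500, brown rice $0.2750.
With no serving limits, use only lentils: 30 g / 6 g = 5 servings × $0.50 = $2.50.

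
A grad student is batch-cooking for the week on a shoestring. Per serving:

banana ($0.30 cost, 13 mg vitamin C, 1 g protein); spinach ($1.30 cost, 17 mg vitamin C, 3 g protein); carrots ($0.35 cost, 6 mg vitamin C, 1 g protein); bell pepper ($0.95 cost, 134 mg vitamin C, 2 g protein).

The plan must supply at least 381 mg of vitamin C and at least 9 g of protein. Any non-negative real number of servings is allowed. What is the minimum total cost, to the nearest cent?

$3.56

Compare the cost at each extreme point of the feasible region.
banana only: max(381/13, 9/1) = 29.31 servings → $8.79.
spinach only: max(381/17, 9/3) = 22.41 servings → $29.14.
carrots only: max(381/6, 9/1) = 63.5 servings → $22.23.
bell pepper only: max(381/134, 9/2) = 4.5 servings → $4.28.
banana + spinach with both targets exact would need a negative amount; discard.
banana + carrots: intersection lies outside the first quadrant.
banana + bell pepper with both tight: 4.111 servings and 2.444 servings → $3.56.
spinach + carrots with both targets exact would need a negative amount; discard.
spinach + bell pepper with both tight: 1.207 servings and 2.69 servings → $4.12.
carrots + bell pepper with both tight: 3.639 servings and 2.68 servings → $3.82.
Cheapest feasible corner: $3.56.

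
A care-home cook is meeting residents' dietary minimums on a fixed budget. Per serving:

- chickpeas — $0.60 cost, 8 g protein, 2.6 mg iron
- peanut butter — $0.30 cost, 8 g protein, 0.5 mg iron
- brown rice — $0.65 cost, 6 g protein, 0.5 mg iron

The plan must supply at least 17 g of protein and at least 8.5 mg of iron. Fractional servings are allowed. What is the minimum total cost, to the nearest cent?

The cheapest plan sits at a corner of the feasible region — with two constraints it uses at most two foods.
chickpeas only: max(17/8, 8.5/2.6) = 3.269 servings → $1.96.
peanut butter only: max(17/8, 8.5/0.5) = 17 servings → $5.10.
brown rice only: max(17/6, 8.5/0.5) = 17 servings → $11.05.
chickpeas + peanut butter with both targets exact would need a negative amount; discard.
chickpeas + brown rice: intersection lies outside the first quadrant.
peanut butter + brown rice with both targets exact would need a negative amount; discard.
Cheapest feasible corner: $1.96.

$1.96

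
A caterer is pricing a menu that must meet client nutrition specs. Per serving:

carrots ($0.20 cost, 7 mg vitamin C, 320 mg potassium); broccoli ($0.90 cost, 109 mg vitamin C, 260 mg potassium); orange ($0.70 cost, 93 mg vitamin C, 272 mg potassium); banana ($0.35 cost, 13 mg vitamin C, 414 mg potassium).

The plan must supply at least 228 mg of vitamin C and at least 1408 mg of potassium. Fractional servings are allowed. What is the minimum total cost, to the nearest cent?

Compare the cost at each extreme point of the feasible region.
carrots only: max(228/7, 1408/320) = 32.57 servings → $6.51.
broccoli only: max(228/109, 1408/260) = 5.415 servings → $4.87.
orange only: max(228/93, 1408/272) = 5.176 servings → $3.62.
banana only: max(228/13, 1408/414) = 17.54 servings → $6.14.
carrots + broccoli with both tight: 2.849 servings and 1.909 servings → $2.29.
carrots + orange with both tight: 2.474 servings and 2.265 servings → $2.08.
carrots + banana: intersection lies outside the first quadrant.
broccoli + orange: the both-tight solution has a negative serving — not a feasible corner.
broccoli + banana with both tight: 1.823 servings and 2.256 servings → $2.43.
orange + banana with both tight: 2.176 servings and 1.971 servings → $2.21.
So the least-cost plan costs $2.08.

$2.08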